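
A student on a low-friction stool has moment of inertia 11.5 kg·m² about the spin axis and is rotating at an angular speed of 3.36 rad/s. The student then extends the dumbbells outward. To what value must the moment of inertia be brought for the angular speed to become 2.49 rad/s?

No external torque acts about the spin axis, so angular momentum is conserved.
I₂ = I₁ω₁ / ω₂ = (11.5)(3.36) / (2.49) = 15.52 kg·m².

I₂ ≈ 15.5 kg·m²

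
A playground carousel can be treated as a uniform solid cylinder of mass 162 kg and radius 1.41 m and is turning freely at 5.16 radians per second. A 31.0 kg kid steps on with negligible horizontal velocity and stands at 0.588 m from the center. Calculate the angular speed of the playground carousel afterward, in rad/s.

The added mass arrives with no angular momentum about the center, and any external torque about the center is negligible, so the system's angular momentum is conserved.
I_p = ½(162)(1.41)² = 161.0 kg·m².
Added inertia Σmr² = (31.0)(0.588)² = 10.72 kg·m²; I_f = 161.0 + 10.72 = 171.8 kg·m².
ω_f = I_p ω_i / I_f = (161.0)(5.16) / 171.8 = 4.838 rad/s.

ω_f ≈ 4.84 rad/s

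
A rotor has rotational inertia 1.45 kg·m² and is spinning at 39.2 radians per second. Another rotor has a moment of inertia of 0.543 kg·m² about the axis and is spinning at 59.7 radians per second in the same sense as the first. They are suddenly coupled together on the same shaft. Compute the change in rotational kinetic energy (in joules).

ΔKE ≈ -83.0 J

No external torque acts about the common axis, so total angular momentum is conserved.
Taking A's sense as positive: L = (1.450)(39.2) + (0.5430)(59.7) = 89.26 kg·m²·rad/s.
Combined I = 1.450 + 0.5430 = 1.993 kg·m².
ω_f = L / I = 89.26 / 1.993 = 44.79 rad/s.
KE_i = ½ΣIω² = 2082 J; KE_f = ½(1.993)(44.79)² = 1999 J.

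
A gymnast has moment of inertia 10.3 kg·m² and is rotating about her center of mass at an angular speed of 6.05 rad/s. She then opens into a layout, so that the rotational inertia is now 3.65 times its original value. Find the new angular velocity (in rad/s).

Angular momentum about the spin axis is conserved since the torque about it is zero.
I₂ = 3.65 × 10.3 = 37.59 kg·m².
ω₂ = I₁ω₁ / I₂ = (10.30)(6.05 rad/s) / (37.59) = 1.658 rad/s.

ω₂ ≈ 1.66 rad/s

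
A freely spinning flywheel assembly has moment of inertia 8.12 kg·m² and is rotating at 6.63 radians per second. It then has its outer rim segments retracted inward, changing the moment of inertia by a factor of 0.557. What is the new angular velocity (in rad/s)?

No external torque acts about the spin axis, so angular momentum is conserved.
I₂ = 0.557 × 8.12 = 4.523 kg·m².
ω₂ = I₁ω₁ / I₂ = (8.120)(6.63 rad/s) / (4.523) = 11.90 rad/s.

ω₂ ≈ 11.9 rad/s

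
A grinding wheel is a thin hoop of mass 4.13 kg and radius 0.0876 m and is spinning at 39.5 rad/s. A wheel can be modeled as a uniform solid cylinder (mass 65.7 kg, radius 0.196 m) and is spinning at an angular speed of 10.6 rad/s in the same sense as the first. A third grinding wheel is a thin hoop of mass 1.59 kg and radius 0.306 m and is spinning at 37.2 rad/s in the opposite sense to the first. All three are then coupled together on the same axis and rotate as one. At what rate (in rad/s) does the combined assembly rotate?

|ω_f| ≈ 6.30 rad/s

No external torque acts about the common axis, so total angular momentum is conserved.
Moments of inertia: I_A = (4.13)(0.0876)² = 0.03169 kg·m²; I_B = ½(65.7)(0.196)² = 1.262 kg·m²; I_C = (1.59)(0.306)² = 0.1489 kg·m².
Taking A's sense as positive: L = (0.03169)(39.5) + (1.262)(10.6) − (0.1489)(37.2) = 9.090 kg·m²·rad/s.
Combined I = 0.03169 + 1.262 + 0.1489 = 1.443 kg·m².
ω_f = L / I = 9.090 / 1.443 = 6.302 rad/s.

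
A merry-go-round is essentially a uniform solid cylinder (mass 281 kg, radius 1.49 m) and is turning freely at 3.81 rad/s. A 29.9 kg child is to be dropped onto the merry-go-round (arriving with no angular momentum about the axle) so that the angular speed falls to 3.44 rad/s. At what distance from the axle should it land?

The added mass arrives with no angular momentum about the axle, and any external torque about the axle is negligible, so the system's angular momentum is conserved.
I_p = ½(281)(1.49)² = 311.9 kg·m².
I_p ω_i = (I_p + m r²) ω_f ⇒ m r² = I_p(ω_i/ω_f − 1) = 311.9(3.81/3.44 − 1) = 33.55 kg·m².
r = √(33.55/29.9) = 1.059 m.

r ≈ 1.06 m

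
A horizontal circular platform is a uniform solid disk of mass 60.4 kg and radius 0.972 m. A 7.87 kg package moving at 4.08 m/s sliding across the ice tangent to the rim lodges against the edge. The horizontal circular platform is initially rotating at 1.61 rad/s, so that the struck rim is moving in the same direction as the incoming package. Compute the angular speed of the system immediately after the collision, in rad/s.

The axle reaction passes through the central axle and exerts no torque about it; angular momentum about the central axle is conserved through the impact.
I_p = ½(60.4)(0.972)² = 28.53 kg·m². Taking the sense of the package's angular momentum as positive, L_{package} = m v R = (7.87)(4.08)(0.972) = 31.21 kg·m²/s.
L_i = +I_p ω_p + m v R = +(28.53)(1.61) + 31.21 = 77.15 kg·m²/s.
After sticking, I_f = I_p + m R² = 28.53 + (7.87)(0.972)² = 35.97 kg·m².
ω_f = L_i / I_f = 77.15 / 35.97 = 2.145 rad/s.

|ω_f| ≈ 2.14 rad/s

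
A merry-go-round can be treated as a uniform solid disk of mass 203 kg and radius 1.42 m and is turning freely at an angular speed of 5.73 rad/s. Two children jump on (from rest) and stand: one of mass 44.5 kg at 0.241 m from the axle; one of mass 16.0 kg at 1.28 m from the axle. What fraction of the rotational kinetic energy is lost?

fraction ≈ 0.123

No external torque acts about the axle; L_before = L_after.
I_p = ½(203)(1.42)² = 204.7 kg·m².
Added inertia Σmr² = (44.5)(0.241)² + (16.0)(1.28)² = 28.80 kg·m²; I_f = 204.7 + 28.80 = 233.5 kg·m².
ω_f = I_p ω_i / I_f = (204.7)(5.73) / 233.5 = 5.023 rad/s.
KE_i = ½(204.7)(5.730 rad/s)² = 3360 J; KE_f = ½(233.5)(5.023)² = 2945 J.
Fraction lost = 0.1234.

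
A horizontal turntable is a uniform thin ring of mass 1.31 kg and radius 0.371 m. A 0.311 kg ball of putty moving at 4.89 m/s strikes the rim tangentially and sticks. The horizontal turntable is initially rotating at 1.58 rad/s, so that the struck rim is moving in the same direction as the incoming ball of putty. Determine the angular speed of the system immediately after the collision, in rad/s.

|ω_f| ≈ 3.81 rad/s

The axle reaction passes through the axle and exerts no torque about it; angular momentum about the axle is conserved through the impact.
I_p = (1.31)(0.371)² = 0.1803 kg·m². Taking the sense of the ball of putty's angular momentum as positive, L_{ball} = m v R = (0.311)(4.89)(0.371) = 0.5642 kg·m²/s.
L_i = +I_p ω_p + m v R = +(0.1803)(1.58) + 0.5642 = 0.8491 kg·m²/s.
After sticking, I_f = I_p + m R² = 0.1803 + (0.311)(0.371)² = 0.2231 kg·m².
ω_f = L_i / I_f = 0.8491 / 0.2231 = 3.806 rad/s.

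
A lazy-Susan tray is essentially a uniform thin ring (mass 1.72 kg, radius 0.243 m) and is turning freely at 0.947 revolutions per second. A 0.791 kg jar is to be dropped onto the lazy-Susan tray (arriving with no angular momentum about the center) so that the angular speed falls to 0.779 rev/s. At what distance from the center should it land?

No external torque acts about the center; L_before = L_after.
I_p = (1.72)(0.243)² = 0.1016 kg·m².
I_p ω_i = (I_p + m r²) ω_f ⇒ m r² = I_p(ω_i/ω_f − 1) = 0.1016(0.947/0.779 − 1) = 0.02190 kg·m².
r = √(0.02190/0.791) = 0.1664 m.

r ≈ 0.166 m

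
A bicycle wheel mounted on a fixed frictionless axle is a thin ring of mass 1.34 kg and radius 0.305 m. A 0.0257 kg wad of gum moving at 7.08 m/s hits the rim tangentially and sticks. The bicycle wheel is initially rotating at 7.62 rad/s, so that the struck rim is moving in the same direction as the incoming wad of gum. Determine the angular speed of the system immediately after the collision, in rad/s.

About the axle the impulsive forces during the collision are internal, so angular momentum about that axis is conserved.
I_p = (1.34)(0.305)² = 0.1247 kg·m². Taking the sense of the wad of gum's angular momentum as positive, L_{wad} = m v R = (0.0257)(7.08)(0.305) = 0.05550 kg·m²/s.
L_i = +I_p ω_p + m v R = +(0.1247)(7.62) + 0.05550 = 1.005 kg·m²/s.
After sticking, I_f = I_p + m R² = 0.1247 + (0.0257)(0.305)² = 0.1270 kg·m².
ω_f = L_i / I_f = 1.005 / 0.1270 = 7.913 rad/s.

|ω_f| ≈ 7.91 rad/s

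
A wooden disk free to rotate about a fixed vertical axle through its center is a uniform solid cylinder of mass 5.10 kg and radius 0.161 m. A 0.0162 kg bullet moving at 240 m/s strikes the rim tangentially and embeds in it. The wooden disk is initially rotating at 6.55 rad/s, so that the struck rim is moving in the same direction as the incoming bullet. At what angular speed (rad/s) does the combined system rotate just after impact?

|ω_f| ≈ 15.9 rad/s

About the axle the impulsive forces during the collision are internal, so angular momentum about that axis is conserved.
I_p = ½(5.10)(0.161)² = 0.06610 kg·m². Taking the sense of the bullet's angular momentum as positive, L_{bullet} = m v R = (0.0162)(240)(0.161) = 0.6260 kg·m²/s.
L_i = +I_p ω_p + m v R = +(0.06610)(6.55) + 0.6260 = 1.059 kg·m²/s.
After sticking, I_f = I_p + m R² = 0.06610 + (0.0162)(0.161)² = 0.06652 kg·m².
ω_f = L_i / I_f = 1.059 / 0.06652 = 15.92 rad/s.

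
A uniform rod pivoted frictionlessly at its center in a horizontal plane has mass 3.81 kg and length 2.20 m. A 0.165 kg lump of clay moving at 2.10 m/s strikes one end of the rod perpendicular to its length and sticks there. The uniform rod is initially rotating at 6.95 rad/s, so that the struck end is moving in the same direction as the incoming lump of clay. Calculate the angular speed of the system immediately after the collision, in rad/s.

|ω_f| ≈ 6.37 rad/s

The axle reaction passes through the pivot and exerts no torque about it; angular momentum about the pivot is conserved through the impact.
I_p = (1/12)(3.81)(2.20)² = 1.537 kg·m². Taking the sense of the lump of clay's angular momentum as positive, L_{lump} = m v R = (0.165)(2.10)(2.20/2) = 0.3812 kg·m²/s.
L_i = +I_p ω_p + m v R = +(1.537)(6.95) + 0.3812 = 11.06 kg·m²/s.
After sticking, I_f = I_p + m R² = 1.537 + (0.165)(2.20/2)² = 1.736 kg·m².
ω_f = L_i / I_f = 11.06 / 1.736 = 6.370 rad/s.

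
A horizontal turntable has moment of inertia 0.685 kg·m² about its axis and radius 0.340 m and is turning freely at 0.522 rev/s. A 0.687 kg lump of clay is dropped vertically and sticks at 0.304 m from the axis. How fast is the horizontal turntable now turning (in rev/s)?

ω_f ≈ 0.478 rev/s

No external torque acts about the axis; L_before = L_after.
Added inertia Σmr² = (0.687)(0.304)² = 0.06349 kg·m²; I_f = 0.6850 + 0.06349 = 0.7485 kg·m².
ω_f = I_p ω_i / I_f = (0.6850)(0.522) / 0.7485 = 0.4777 rev/s.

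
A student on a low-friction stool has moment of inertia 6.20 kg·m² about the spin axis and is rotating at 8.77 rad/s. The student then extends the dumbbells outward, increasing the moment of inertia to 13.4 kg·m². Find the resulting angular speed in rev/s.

ω₂ ≈ 0.646 rev/s

With no external torque about the axis, L is conserved: I₁ω₁ = I₂ω₂.
ω₂ = I₁ω₁ / I₂ = (6.200)(8.77 rad/s) / (13.40) = 4.058 rad/s = 0.6458 rev/s.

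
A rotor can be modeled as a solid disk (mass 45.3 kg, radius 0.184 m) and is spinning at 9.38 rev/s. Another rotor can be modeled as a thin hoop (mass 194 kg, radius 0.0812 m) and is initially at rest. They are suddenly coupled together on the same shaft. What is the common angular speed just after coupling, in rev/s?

No external torque acts about the common axis, so total angular momentum is conserved.
Moments of inertia: I_A = ½(45.3)(0.184)² = 0.7668 kg·m²; I_B = (194)(0.0812)² = 1.279 kg·m².
Taking A's sense as positive: L = (0.7668)(9.38) = 7.193 kg·m²·rev/s.
Combined I = 0.7668 + 1.279 = 2.046 kg·m².
ω_f = L / I = 7.193 / 2.046 = 3.516 rev/s.

|ω_f| ≈ 3.52 rev/s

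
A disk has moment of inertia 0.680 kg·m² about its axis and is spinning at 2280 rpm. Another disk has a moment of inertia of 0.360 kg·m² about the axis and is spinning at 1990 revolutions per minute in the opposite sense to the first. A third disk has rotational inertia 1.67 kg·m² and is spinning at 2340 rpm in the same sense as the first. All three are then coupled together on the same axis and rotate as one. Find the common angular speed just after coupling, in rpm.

No external torque acts about the common axis, so total angular momentum is conserved.
Taking A's sense as positive: L = (0.6800)(2280) − (0.3600)(1990) + (1.670)(2340) = 4742 kg·m²·rpm.
Combined I = 0.6800 + 0.3600 + 1.670 = 2.710 kg·m².
ω_f = L / I = 4742 / 2.710 = 1750 rpm.

|ω_f| ≈ 1750 rpm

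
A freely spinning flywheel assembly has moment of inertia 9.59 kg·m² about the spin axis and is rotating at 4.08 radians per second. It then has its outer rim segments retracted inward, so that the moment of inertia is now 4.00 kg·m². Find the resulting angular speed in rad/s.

ω₂ ≈ 9.78 rad/s

Angular momentum about the spin axis is conserved since the torque about it is zero.
ω₂ = I₁ω₁ / I₂ = (9.590)(4.08 rad/s) / (4.000) = 9.782 rad/s.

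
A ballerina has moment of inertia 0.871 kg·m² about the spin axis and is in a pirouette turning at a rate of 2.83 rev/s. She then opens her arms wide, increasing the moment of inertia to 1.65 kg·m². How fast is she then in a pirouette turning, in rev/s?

ω₂ ≈ 1.49 rev/s

No external torque acts about the spin axis, so angular momentum is conserved.
ω₂ = I₁ω₁ / I₂ = (0.8710)(2.83 rev/s) / (1.650) = 1.494 rev/s.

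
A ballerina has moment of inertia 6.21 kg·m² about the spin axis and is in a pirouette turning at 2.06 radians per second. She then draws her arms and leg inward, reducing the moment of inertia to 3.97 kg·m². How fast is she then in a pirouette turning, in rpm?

Angular momentum about the spin axis is conserved since the torque about it is zero.
ω₂ = I₁ω₁ / I₂ = (6.210)(2.06 rad/s) / (3.970) = 3.222 rad/s = 30.77 rpm.

ω₂ ≈ 30.8 rpm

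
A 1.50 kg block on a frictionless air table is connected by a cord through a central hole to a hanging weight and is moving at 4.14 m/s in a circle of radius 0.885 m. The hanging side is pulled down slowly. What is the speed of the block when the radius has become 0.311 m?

v₂ ≈ 11.8 m/s

Central (radial) force ⇒ zero torque about the center ⇒ m v r is constant.
v₂ = v₁ r₁ / r₂ = (4.14)(0.885) / (0.311) = 11.78 m/s.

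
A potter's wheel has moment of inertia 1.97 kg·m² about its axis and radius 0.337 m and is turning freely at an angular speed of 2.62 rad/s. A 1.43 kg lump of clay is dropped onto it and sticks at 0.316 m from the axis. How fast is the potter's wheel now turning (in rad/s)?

No external torque acts about the axis; L_before = L_after.
Added inertia Σmr² = (1.43)(0.316)² = 0.1428 kg·m²; I_f = 1.970 + 0.1428 = 2.113 kg·m².
ω_f = I_p ω_i / I_f = (1.970)(2.62) / 2.113 = 2.443 rad/s.

ω_f ≈ 2.44 rad/s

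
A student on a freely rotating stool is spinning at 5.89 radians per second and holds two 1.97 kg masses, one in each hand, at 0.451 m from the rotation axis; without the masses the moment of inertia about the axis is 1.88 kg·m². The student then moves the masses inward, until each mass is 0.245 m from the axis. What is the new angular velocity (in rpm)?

With no external torque about the axis, L is conserved: I₁ω₁ = I₂ω₂.
I₁ = 1.88 + 2(1.97)(0.451)² = 2.681 kg·m²; I₂ = 1.88 + 2(1.97)(0.245)² = 2.116 kg·m².
ω₂ = I₁ω₁ / I₂ = (2.681)(5.89 rad/s) / (2.116) = 7.462 rad/s = 71.26 rpm.

ω₂ ≈ 71.3 rpm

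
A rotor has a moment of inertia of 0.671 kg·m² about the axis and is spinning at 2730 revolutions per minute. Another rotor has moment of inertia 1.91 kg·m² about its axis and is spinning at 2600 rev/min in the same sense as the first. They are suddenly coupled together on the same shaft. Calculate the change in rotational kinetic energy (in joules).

ΔKE ≈ -46.0 J

No external torque acts about the common axis, so total angular momentum is conserved.
Taking A's sense as positive: L = (0.6710)(2730) + (1.910)(2600) = 6798 kg·m²·rpm.
Combined I = 0.6710 + 1.910 = 2.581 kg·m².
ω_f = L / I = 6798 / 2.581 = 2634 rpm.
KE_i = ½ΣIω² = 98220 J; KE_f = ½(2.581)(275.8)² = 98170 J.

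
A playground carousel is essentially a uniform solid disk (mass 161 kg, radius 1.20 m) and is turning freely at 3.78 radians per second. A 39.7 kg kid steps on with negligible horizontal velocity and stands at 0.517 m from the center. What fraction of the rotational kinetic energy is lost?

No external torque acts about the center; L_before = L_after.
I_p = ½(161)(1.20)² = 115.9 kg·m².
Added inertia Σmr² = (39.7)(0.517)² = 10.61 kg·m²; I_f = 115.9 + 10.61 = 126.5 kg·m².
ω_f = I_p ω_i / I_f = (115.9)(3.78) / 126.5 = 3.463 rad/s.
KE_i = ½(115.9)(3.780 rad/s)² = 828.2 J; KE_f = ½(126.5)(3.463)² = 758.7 J.
Fraction lost = 0.08386.

fraction ≈ 0.0839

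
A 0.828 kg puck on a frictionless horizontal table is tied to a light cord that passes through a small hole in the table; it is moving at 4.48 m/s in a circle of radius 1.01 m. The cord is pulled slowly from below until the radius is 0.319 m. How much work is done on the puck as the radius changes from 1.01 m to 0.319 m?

W ≈ 75.0 J

The only horizontal force on the mass is along the cord (radial), so it exerts no torque about the hole and angular momentum m v r is conserved.
v₂ = v₁ r₁ / r₂ = (4.48)(1.01) / (0.319) = 14.18 m/s.
W = ΔKE = ½m(v₂² − v₁²) = 74.99 J.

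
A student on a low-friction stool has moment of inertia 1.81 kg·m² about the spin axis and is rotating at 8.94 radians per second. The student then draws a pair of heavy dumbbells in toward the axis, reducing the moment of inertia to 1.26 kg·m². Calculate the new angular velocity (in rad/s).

ω₂ ≈ 12.8 rad/s

Angular momentum about the spin axis is conserved since the torque about it is zero.
ω₂ = I₁ω₁ / I₂ = (1.810)(8.94 rad/s) / (1.260) = 12.84 rad/s.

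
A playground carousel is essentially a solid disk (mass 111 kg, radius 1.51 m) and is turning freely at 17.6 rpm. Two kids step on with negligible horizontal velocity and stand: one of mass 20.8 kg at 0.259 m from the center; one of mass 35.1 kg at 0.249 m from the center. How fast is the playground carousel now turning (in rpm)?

ω_f ≈ 17.1 rpm

No external torque acts about the center; L_before = L_after.
I_p = ½(111)(1.51)² = 126.5 kg·m².
Added inertia Σmr² = (20.8)(0.259)² + (35.1)(0.249)² = 3.572 kg·m²; I_f = 126.5 + 3.572 = 130.1 kg·m².
ω_f = I_p ω_i / I_f = (126.5)(17.6) / 130.1 = 17.12 rpm.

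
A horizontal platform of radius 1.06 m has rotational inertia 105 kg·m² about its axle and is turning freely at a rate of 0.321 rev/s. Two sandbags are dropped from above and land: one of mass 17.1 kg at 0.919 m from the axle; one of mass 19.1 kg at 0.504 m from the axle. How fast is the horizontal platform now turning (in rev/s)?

The added mass arrives with no angular momentum about the axle, and any external torque about the axle is negligible, so the system's angular momentum is conserved.
Added inertia Σmr² = (17.1)(0.919)² + (19.1)(0.504)² = 19.29 kg·m²; I_f = 105.0 + 19.29 = 124.3 kg·m².
ω_f = I_p ω_i / I_f = (105.0)(0.321) / 124.3 = 0.2712 rev/s.

ω_f ≈ 0.271 rev/s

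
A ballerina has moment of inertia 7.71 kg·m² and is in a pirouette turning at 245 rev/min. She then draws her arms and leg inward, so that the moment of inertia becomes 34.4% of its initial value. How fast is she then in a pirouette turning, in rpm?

ω₂ ≈ 712 rpm

No external torque acts about the spin axis, so angular momentum is conserved.
I₂ = 0.344 × 7.71 = 2.652 kg·m².
ω₂ = I₁ω₁ / I₂ = (7.710)(245 rpm) / (2.652) = 712.2 rpm.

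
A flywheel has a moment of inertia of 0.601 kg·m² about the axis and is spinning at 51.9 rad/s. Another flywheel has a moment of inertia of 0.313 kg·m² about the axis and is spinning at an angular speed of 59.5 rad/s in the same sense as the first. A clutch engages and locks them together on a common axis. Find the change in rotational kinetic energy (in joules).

No external torque acts about the common axis, so total angular momentum is conserved.
Taking A's sense as positive: L = (0.6010)(51.9) + (0.3130)(59.5) = 49.82 kg·m²·rad/s.
Combined I = 0.6010 + 0.3130 = 0.9140 kg·m².
ω_f = L / I = 49.82 / 0.9140 = 54.50 rad/s.
KE_i = ½ΣIω² = 1363 J; KE_f = ½(0.9140)(54.50)² = 1358 J.

ΔKE ≈ -5.94 J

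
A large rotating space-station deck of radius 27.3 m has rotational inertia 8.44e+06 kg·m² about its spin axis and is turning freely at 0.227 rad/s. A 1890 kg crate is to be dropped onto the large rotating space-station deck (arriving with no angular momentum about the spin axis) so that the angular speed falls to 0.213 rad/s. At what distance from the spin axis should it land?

r ≈ 17.1 m

The added mass arrives with no angular momentum about the spin axis, and any external torque about the spin axis is negligible, so the system's angular momentum is conserved.
I_p ω_i = (I_p + m r²) ω_f ⇒ m r² = I_p(ω_i/ω_f − 1) = 8.440e+06(0.227/0.213 − 1) = 5.547e+05 kg·m².
r = √(5.547e+05/1890) = 17.13 m.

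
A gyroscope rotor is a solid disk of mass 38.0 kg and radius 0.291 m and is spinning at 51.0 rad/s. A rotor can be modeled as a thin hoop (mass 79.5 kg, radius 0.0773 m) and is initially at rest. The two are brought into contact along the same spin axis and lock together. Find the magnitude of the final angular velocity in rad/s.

The coupling torques are internal; angular momentum about the shared axis is conserved.
Moments of inertia: I_A = ½(38.0)(0.291)² = 1.609 kg·m²; I_B = (79.5)(0.0773)² = 0.4750 kg·m².
Taking A's sense as positive: L = (1.609)(51.0) = 82.06 kg·m²·rad/s.
Combined I = 1.609 + 0.4750 = 2.084 kg·m².
ω_f = L / I = 82.06 / 2.084 = 39.37 rad/s.

|ω_f| ≈ 39.4 rad/s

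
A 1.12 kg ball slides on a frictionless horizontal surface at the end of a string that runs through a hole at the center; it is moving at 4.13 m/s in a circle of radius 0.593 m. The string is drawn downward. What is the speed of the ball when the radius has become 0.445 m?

Central (radial) force ⇒ zero torque about the center ⇒ m v r is constant.
v₂ = v₁ r₁ / r₂ = (4.13)(0.593) / (0.445) = 5.504 m/s.

v₂ ≈ 5.50 m/s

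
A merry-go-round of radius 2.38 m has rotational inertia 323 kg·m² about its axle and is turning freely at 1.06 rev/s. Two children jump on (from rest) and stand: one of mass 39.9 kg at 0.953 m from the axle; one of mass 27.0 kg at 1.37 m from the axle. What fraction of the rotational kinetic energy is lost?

fraction ≈ 0.212

No external torque acts about the axle; L_before = L_after.
Added inertia Σmr² = (39.9)(0.953)² + (27.0)(1.37)² = 86.91 kg·m²; I_f = 323.0 + 86.91 = 409.9 kg·m².
ω_f = I_p ω_i / I_f = (323.0)(1.06) / 409.9 = 0.8352 rev/s.
KE_i = ½(323.0)(6.660 rad/s)² = 7164 J; KE_f = ½(409.9)(5.248)² = 5645 J.
Fraction lost = 0.2120.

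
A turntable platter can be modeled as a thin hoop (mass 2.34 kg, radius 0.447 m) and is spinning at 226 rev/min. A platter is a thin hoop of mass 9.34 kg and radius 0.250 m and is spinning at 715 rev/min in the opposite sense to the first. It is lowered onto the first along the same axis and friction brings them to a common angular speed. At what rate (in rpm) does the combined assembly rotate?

|ω_f| ≈ 297 rpm

The coupling torques are internal; angular momentum about the shared axis is conserved.
Moments of inertia: I_A = (2.34)(0.447)² = 0.4676 kg·m²; I_B = (9.34)(0.250)² = 0.5837 kg·m².
Taking A's sense as positive: L = (0.4676)(226) − (0.5837)(715) = -311.7 kg·m²·rpm.
Combined I = 0.4676 + 0.5837 = 1.051 kg·m².
ω_f = L / I = -311.7 / 1.051 = -296.5 rpm.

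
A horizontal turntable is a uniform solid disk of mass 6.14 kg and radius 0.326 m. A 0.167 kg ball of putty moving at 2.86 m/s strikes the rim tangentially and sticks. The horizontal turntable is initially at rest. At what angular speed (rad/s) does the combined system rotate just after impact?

|ω_f| ≈ 0.453 rad/s

About the axle the impulsive forces during the collision are internal, so angular momentum about that axis is conserved.
I_p = ½(6.14)(0.326)² = 0.3263 kg·m². Taking the sense of the ball of putty's angular momentum as positive, L_{ball} = m v R = (0.167)(2.86)(0.326) = 0.1557 kg·m²/s.
L_i = 0 + 0.1557 = 0.1557 kg·m²/s.
After sticking, I_f = I_p + m R² = 0.3263 + (0.167)(0.326)² = 0.3440 kg·m².
ω_f = L_i / I_f = 0.1557 / 0.3440 = 0.4526 rad/s.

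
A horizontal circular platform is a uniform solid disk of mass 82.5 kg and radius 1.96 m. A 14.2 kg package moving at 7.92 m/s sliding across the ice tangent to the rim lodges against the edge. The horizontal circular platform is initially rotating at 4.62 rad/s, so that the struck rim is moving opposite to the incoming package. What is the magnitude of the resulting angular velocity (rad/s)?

|ω_f| ≈ 2.40 rad/s

About the central axle the impulsive forces during the collision are internal, so angular momentum about that axis is conserved.
I_p = ½(82.5)(1.96)² = 158.5 kg·m². Taking the sense of the package's angular momentum as positive, L_{package} = m v R = (14.2)(7.92)(1.96) = 220.4 kg·m²/s.
L_i = −I_p ω_p + m v R = −(158.5)(4.62) + 220.4 = -511.7 kg·m²/s.
After sticking, I_f = I_p + m R² = 158.5 + (14.2)(1.96)² = 213.0 kg·m².
ω_f = L_i / I_f = -511.7 / 213.0 = -2.402 rad/s.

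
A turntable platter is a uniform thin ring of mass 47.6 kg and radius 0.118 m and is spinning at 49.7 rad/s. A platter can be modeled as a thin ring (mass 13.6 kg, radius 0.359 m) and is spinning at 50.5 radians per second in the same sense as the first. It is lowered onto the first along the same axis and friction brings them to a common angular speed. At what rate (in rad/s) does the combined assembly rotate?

No external torque acts about the common axis, so total angular momentum is conserved.
Moments of inertia: I_A = (47.6)(0.118)² = 0.6628 kg·m²; I_B = (13.6)(0.359)² = 1.753 kg·m².
Taking A's sense as positive: L = (0.6628)(49.7) + (1.753)(50.5) = 121.5 kg·m²·rad/s.
Combined I = 0.6628 + 1.753 = 2.416 kg·m².
ω_f = L / I = 121.5 / 2.416 = 50.28 rad/s.

|ω_f| ≈ 50.3 rad/s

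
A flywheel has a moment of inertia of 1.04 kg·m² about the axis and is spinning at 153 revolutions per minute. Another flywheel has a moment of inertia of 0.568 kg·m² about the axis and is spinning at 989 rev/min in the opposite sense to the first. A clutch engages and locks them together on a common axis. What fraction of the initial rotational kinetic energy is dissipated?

fraction ≈ 0.826

The coupling torques are internal; angular momentum about the shared axis is conserved.
Taking A's sense as positive: L = (1.040)(153) − (0.5680)(989) = -402.6 kg·m²·rpm.
Combined I = 1.040 + 0.5680 = 1.608 kg·m².
ω_f = L / I = -402.6 / 1.608 = -250.4 rpm.
KE_i = ½ΣIω² = 3180 J; KE_f = ½(1.608)(26.22)² = 552.8 J.
Fraction dissipated = (KE_i − KE_f)/KE_i = 0.8262.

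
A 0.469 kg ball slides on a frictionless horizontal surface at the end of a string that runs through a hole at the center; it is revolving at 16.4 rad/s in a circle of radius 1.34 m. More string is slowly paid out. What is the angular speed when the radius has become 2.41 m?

No torque about the axis ⇒ m r₁² ω₁ = m r₂² ω₂.
ω₂ = ω₁ (r₁/r₂)² = (16.4)(1.34/2.41)² = 5.070 rad/s.

ω₂ ≈ 5.07 rad/s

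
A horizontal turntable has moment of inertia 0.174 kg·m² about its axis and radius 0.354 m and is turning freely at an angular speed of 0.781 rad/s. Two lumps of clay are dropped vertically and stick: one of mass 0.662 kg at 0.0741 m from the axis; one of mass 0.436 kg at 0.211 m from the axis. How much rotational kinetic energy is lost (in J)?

energy lost ≈ 0.00621 J

The added mass arrives with no angular momentum about the axis, and any external torque about the axis is negligible, so the system's angular momentum is conserved.
Added inertia Σmr² = (0.662)(0.0741)² + (0.436)(0.211)² = 0.02305 kg·m²; I_f = 0.1740 + 0.02305 = 0.1970 kg·m².
ω_f = I_p ω_i / I_f = (0.1740)(0.781) / 0.1970 = 0.6897 rad/s.
KE_i = ½(0.1740)(0.7810 rad/s)² = 0.05307 J; KE_f = ½(0.1970)(0.6897)² = 0.04686 J.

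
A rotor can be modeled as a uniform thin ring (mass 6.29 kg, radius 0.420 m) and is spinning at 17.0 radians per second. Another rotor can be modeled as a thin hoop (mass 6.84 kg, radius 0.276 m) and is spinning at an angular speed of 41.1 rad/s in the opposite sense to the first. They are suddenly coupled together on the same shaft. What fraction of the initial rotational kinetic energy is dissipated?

fraction ≈ 0.997

No external torque acts about the common axis, so total angular momentum is conserved.
Moments of inertia: I_A = (6.29)(0.420)² = 1.110 kg·m²; I_B = (6.84)(0.276)² = 0.5210 kg·m².
Taking A's sense as positive: L = (1.110)(17.0) − (0.5210)(41.1) = -2.552 kg·m²·rad/s.
Combined I = 1.110 + 0.5210 = 1.631 kg·m².
ω_f = L / I = -2.552 / 1.631 = -1.565 rad/s.
KE_i = ½ΣIω² = 600.4 J; KE_f = ½(1.631)(1.565)² = 1.998 J.
Fraction dissipated = (KE_i − KE_f)/KE_i = 0.9967.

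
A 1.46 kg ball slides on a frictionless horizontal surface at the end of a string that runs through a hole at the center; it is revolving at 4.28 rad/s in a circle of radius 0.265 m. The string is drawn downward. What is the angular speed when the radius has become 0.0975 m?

ω₂ ≈ 31.6 rad/s

The constraining force is radial, so m r² ω about the center is conserved.
ω₂ = ω₁ (r₁/r₂)² = (4.28)(0.265/0.0975)² = 31.62 rad/s.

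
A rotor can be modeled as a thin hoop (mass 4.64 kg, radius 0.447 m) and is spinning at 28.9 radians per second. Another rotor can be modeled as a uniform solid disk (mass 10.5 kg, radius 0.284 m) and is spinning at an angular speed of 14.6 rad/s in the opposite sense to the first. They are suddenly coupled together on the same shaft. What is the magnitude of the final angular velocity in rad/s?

The coupling torques are internal; angular momentum about the shared axis is conserved.
Moments of inertia: I_A = (4.64)(0.447)² = 0.9271 kg·m²; I_B = ½(10.5)(0.284)² = 0.4234 kg·m².
Taking A's sense as positive: L = (0.9271)(28.9) − (0.4234)(14.6) = 20.61 kg·m²·rad/s.
Combined I = 0.9271 + 0.4234 = 1.351 kg·m².
ω_f = L / I = 20.61 / 1.351 = 15.26 rad/s.

|ω_f| ≈ 15.3 rad/s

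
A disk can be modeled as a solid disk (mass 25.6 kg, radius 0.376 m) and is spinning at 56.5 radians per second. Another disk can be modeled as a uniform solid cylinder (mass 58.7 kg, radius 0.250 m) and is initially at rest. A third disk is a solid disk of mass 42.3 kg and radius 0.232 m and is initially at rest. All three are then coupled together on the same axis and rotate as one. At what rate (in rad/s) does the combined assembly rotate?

|ω_f| ≈ 21.4 rad/s

No external torque acts about the common axis, so total angular momentum is conserved.
Moments of inertia: I_A = ½(25.6)(0.376)² = 1.810 kg·m²; I_B = ½(58.7)(0.250)² = 1.834 kg·m²; I_C = ½(42.3)(0.232)² = 1.138 kg·m².
Taking A's sense as positive: L = (1.810)(56.5) = 102.2 kg·m²·rad/s.
Combined I = 1.810 + 1.834 + 1.138 = 4.782 kg·m².
ω_f = L / I = 102.2 / 4.782 = 21.38 rad/s.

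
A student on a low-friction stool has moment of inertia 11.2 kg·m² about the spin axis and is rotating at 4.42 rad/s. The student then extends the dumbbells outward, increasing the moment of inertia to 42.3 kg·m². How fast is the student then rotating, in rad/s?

No external torque acts about the spin axis, so angular momentum is conserved.
ω₂ = I₁ω₁ / I₂ = (11.20)(4.42 rad/s) / (42.30) = 1.170 rad/s.

ω₂ ≈ 1.17 rad/s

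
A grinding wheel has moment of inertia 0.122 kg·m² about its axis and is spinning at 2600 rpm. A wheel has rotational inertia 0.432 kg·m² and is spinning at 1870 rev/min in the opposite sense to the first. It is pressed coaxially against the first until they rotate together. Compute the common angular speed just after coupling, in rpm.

No external torque acts about the common axis, so total angular momentum is conserved.
Taking A's sense as positive: L = (0.1220)(2600) − (0.4320)(1870) = -490.6 kg·m²·rpm.
Combined I = 0.1220 + 0.4320 = 0.5540 kg·m².
ω_f = L / I = -490.6 / 0.5540 = -885.6 rpm.

|ω_f| ≈ 886 rpm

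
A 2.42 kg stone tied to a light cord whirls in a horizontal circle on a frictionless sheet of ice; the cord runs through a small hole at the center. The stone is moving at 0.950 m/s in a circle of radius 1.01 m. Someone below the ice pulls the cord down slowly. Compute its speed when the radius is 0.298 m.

The only horizontal force on the mass is along the cord (radial), so it exerts no torque about the hole and angular momentum m v r is conserved.
v₂ = v₁ r₁ / r₂ = (0.950)(1.01) / (0.298) = 3.220 m/s.

v₂ ≈ 3.22 m/s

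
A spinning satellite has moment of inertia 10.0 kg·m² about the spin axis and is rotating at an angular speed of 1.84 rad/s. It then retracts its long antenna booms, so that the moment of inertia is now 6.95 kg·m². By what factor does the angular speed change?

ω₂/ω₁ ≈ 1.44

No external torque acts about the spin axis, so angular momentum is conserved.
ω₂/ω₁ = I₁/I₂ = 10.00 / 6.950 = 1.439.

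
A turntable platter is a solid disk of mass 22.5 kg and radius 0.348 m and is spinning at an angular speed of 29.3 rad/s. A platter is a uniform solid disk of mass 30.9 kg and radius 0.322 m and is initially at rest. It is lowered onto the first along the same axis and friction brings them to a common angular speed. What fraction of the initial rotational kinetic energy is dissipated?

fraction ≈ 0.540

No external torque acts about the common axis, so total angular momentum is conserved.
Moments of inertia: I_A = ½(22.5)(0.348)² = 1.362 kg·m²; I_B = ½(30.9)(0.322)² = 1.602 kg·m².
Taking A's sense as positive: L = (1.362)(29.3) = 39.92 kg·m²·rad/s.
Combined I = 1.362 + 1.602 = 2.964 kg·m².
ω_f = L / I = 39.92 / 2.964 = 13.47 rad/s.
KE_i = ½ΣIω² = 584.8 J; KE_f = ½(2.964)(13.47)² = 268.8 J.
Fraction dissipated = (KE_i − KE_f)/KE_i = 0.5404.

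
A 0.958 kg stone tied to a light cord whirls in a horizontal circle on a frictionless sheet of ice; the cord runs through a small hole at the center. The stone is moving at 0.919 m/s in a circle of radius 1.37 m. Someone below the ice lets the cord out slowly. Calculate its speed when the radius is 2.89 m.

Central (radial) force ⇒ zero torque about the center ⇒ m v r is constant.
v₂ = v₁ r₁ / r₂ = (0.919)(1.37) / (2.89) = 0.4357 m/s.

v₂ ≈ 0.436 m/s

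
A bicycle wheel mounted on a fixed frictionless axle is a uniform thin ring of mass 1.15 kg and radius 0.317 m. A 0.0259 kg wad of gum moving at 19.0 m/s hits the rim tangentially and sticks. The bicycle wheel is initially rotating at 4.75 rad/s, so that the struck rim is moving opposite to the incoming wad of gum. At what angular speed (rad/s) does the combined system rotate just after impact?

|ω_f| ≈ 3.33 rad/s

The axle reaction passes through the axle and exerts no torque about it; angular momentum about the axle is conserved through the impact.
I_p = (1.15)(0.317)² = 0.1156 kg·m². Taking the sense of the wad of gum's angular momentum as positive, L_{wad} = m v R = (0.0259)(19.0)(0.317) = 0.1560 kg·m²/s.
L_i = −I_p ω_p + m v R = −(0.1156)(4.75) + 0.1560 = -0.3929 kg·m²/s.
After sticking, I_f = I_p + m R² = 0.1156 + (0.0259)(0.317)² = 0.1182 kg·m².
ω_f = L_i / I_f = -0.3929 / 0.1182 = -3.325 rad/s.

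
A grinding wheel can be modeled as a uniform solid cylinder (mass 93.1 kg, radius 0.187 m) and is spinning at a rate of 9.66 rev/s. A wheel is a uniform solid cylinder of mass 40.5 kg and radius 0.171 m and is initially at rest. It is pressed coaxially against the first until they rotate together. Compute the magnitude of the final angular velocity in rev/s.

|ω_f| ≈ 7.08 rev/s

The coupling torques are internal; angular momentum about the shared axis is conserved.
Moments of inertia: I_A = ½(93.1)(0.187)² = 1.628 kg·m²; I_B = ½(40.5)(0.171)² = 0.5921 kg·m².
Taking A's sense as positive: L = (1.628)(9.66) = 15.72 kg·m²·rev/s.
Combined I = 1.628 + 0.5921 = 2.220 kg·m².
ω_f = L / I = 15.72 / 2.220 = 7.083 rev/s.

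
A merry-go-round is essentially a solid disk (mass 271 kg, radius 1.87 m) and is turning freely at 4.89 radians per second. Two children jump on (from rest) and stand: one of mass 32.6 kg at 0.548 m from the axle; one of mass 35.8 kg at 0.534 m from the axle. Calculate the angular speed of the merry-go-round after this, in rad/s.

No external torque acts about the axle; L_before = L_after.
I_p = ½(271)(1.87)² = 473.8 kg·m².
Added inertia Σmr² = (32.6)(0.548)² + (35.8)(0.534)² = 20.00 kg·m²; I_f = 473.8 + 20.00 = 493.8 kg·m².
ω_f = I_p ω_i / I_f = (473.8)(4.89) / 493.8 = 4.692 rad/s.

ω_f ≈ 4.69 rad/s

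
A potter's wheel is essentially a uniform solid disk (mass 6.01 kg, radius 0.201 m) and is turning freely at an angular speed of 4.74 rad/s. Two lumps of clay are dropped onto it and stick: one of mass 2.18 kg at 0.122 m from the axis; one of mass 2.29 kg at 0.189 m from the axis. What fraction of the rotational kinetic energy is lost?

No external torque acts about the axis; L_before = L_after.
I_p = ½(6.01)(0.201)² = 0.1214 kg·m².
Added inertia Σmr² = (2.18)(0.122)² + (2.29)(0.189)² = 0.1142 kg·m²; I_f = 0.1214 + 0.1142 = 0.2357 kg·m².
ω_f = I_p ω_i / I_f = (0.1214)(4.74) / 0.2357 = 2.442 rad/s.
KE_i = ½(0.1214)(4.740 rad/s)² = 1.364 J; KE_f = ½(0.2357)(2.442)² = 0.7026 J.
Fraction lost = 0.4848.

fraction ≈ 0.485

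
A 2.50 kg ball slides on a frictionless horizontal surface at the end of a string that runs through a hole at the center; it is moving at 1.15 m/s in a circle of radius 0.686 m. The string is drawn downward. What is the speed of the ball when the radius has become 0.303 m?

The only horizontal force on the mass is along the cord (radial), so it exerts no torque about the hole and angular momentum m v r is conserved.
v₂ = v₁ r₁ / r₂ = (1.15)(0.686) / (0.303) = 2.604 m/s.

v₂ ≈ 2.60 m/s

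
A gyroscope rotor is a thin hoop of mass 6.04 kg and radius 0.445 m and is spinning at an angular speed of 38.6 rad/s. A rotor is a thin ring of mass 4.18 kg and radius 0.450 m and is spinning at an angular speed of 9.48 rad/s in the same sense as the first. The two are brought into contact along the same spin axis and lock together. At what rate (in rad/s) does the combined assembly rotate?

|ω_f| ≈ 26.5 rad/s

The coupling torques are internal; angular momentum about the shared axis is conserved.
Moments of inertia: I_A = (6.04)(0.445)² = 1.196 kg·m²; I_B = (4.18)(0.450)² = 0.8465 kg·m².
Taking A's sense as positive: L = (1.196)(38.6) + (0.8465)(9.48) = 54.19 kg·m²·rad/s.
Combined I = 1.196 + 0.8465 = 2.043 kg·m².
ω_f = L / I = 54.19 / 2.043 = 26.53 rad/s.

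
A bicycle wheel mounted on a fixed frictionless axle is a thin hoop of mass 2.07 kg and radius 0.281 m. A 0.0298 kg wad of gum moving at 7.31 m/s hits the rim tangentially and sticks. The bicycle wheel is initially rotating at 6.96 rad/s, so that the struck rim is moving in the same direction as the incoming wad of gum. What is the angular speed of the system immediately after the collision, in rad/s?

|ω_f| ≈ 7.23 rad/s

About the axle the impulsive forces during the collision are internal, so angular momentum about that axis is conserved.
I_p = (2.07)(0.281)² = 0.1634 kg·m². Taking the sense of the wad of gum's angular momentum as positive, L_{wad} = m v R = (0.0298)(7.31)(0.281) = 0.06121 kg·m²/s.
L_i = +I_p ω_p + m v R = +(0.1634)(6.96) + 0.06121 = 1.199 kg·m²/s.
After sticking, I_f = I_p + m R² = 0.1634 + (0.0298)(0.281)² = 0.1658 kg·m².
ω_f = L_i / I_f = 1.199 / 0.1658 = 7.230 rad/s.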